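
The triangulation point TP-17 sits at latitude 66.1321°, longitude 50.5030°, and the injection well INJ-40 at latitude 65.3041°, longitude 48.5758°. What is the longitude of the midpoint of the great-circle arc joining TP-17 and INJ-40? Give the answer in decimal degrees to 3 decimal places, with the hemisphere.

49.524°E

Bx = cos φ₂ cos Δλ = 0.417566,  By = cos φ₂ sin Δλ = -0.014051
φₘ = atan2(sin φ₁ + sin φ₂, √((cos φ₁ + Bx)² + By²)) = 65.72114°
λₘ = λ₁ + atan2(By, cos φ₁ + Bx) = 49.52396°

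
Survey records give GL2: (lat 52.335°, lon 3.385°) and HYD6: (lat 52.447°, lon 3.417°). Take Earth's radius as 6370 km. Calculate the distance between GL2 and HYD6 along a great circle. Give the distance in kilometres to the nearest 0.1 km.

12.6 km

Δφ = 0.1120°,  Δλ = 0.0320°
a = sin²(Δφ/2) + cos φ₁ cos φ₂ sin²(Δλ/2) = 0.000001
c = 2·arcsin(√a) = 0.001984 rad = 0.1137°
d = R·c = 6370 × 0.001984 = 12.6 km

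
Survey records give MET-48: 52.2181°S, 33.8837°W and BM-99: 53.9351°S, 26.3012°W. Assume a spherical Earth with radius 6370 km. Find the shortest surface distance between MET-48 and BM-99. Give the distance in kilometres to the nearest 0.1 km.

540.9 km

Δφ = -1.7170°,  Δλ = 7.5825°
a = sin²(Δφ/2) + cos φ₁ cos φ₂ sin²(Δλ/2) = 0.001801
c = 2·arcsin(√a) = 0.084911 rad = 4.8650°
d = R·c = 6370 × 0.084911 = 540.9 km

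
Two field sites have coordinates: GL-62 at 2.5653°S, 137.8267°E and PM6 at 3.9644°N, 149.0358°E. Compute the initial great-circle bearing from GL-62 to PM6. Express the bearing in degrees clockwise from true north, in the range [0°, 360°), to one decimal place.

Δλ = 11.2091°
y = sin Δλ · cos φ₂ = 0.193925
x = cos φ₁ sin φ₂ − sin φ₁ cos φ₂ cos Δλ = 0.112866
θ = atan2(y, x) = 59.8001° → 59.8001° (mod 360°)

59.8°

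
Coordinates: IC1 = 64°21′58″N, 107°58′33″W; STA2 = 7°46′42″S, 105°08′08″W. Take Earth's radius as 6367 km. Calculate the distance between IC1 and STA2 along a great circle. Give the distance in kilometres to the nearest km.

8021 km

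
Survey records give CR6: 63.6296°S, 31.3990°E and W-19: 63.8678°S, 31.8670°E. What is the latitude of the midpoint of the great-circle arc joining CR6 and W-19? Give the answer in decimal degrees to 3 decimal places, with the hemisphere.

63.749°S

Bx = cos φ₂ cos Δλ = 0.440429,  By = cos φ₂ sin Δλ = 0.003598
φₘ = atan2(sin φ₁ + sin φ₂, √((cos φ₁ + Bx)² + By²)) = -63.74889°
λₘ = λ₁ + atan2(By, cos φ₁ + Bx) = 31.63201°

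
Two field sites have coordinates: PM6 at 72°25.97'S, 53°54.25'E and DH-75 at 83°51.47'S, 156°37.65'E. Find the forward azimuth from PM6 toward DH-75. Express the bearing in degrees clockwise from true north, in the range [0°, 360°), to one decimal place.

162.1°

PM6: φ = -72.43283°, λ = +53.90417°
DH-75: φ = -83.85783°, λ = +156.62750°
Δλ = 102.7233°
y = sin Δλ · cos φ₂ = 0.104369
x = cos φ₁ sin φ₂ − sin φ₁ cos φ₂ cos Δλ = -0.322557
θ = atan2(y, x) = 162.0702° → 162.0702° (mod 360°)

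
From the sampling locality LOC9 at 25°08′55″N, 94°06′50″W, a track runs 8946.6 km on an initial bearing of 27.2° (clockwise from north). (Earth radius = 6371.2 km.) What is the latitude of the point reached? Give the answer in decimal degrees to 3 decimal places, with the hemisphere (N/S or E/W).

LOC9: φ = +25.14861°, λ = -94.11389°
δ = d/R = 8946.6/6371.2 = 1.404225 rad
φ₂ = arcsin(sin φ₁ cos δ + cos φ₁ sin δ cos θ)
   = arcsin(0.42497·0.16580 + 0.90521·0.98616·0.88942) = 59.81703°
λ₂ = λ₁ + atan2(sin θ sin δ cos φ₁, cos δ − sin φ₁ sin φ₂) = 22.17297°

59.817°N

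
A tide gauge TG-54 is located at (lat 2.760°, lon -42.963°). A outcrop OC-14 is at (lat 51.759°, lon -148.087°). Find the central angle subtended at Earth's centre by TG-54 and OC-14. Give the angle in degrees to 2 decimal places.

Δφ = 48.9990°,  Δλ = -105.1240°
a = sin²(Δφ/2) + cos φ₁ cos φ₂ sin²(Δλ/2) = 0.561744
c = 2·arcsin(√a) = 1.694600 rad = 97.0934°

97.09°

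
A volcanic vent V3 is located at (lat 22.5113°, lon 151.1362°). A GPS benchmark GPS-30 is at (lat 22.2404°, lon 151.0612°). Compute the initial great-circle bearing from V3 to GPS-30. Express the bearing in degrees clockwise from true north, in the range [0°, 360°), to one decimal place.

194.4°

Δλ = -0.0750°
y = sin Δλ · cos φ₂ = -0.001212
x = cos φ₁ sin φ₂ − sin φ₁ cos φ₂ cos Δλ = -0.004728
θ = atan2(y, x) = -165.6259° → 194.3741° (mod 360°)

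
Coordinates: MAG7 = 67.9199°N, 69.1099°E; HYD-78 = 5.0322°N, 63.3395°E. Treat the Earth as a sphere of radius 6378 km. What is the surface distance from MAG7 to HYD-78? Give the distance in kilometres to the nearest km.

7014 km

Δφ = -62.8877°,  Δλ = -5.7704°
a = sin²(Δφ/2) + cos φ₁ cos φ₂ sin²(Δλ/2) = 0.273081
c = 2·arcsin(√a) = 1.099728 rad = 63.0098°
d = R·c = 6378 × 1.099728 = 7014.1 km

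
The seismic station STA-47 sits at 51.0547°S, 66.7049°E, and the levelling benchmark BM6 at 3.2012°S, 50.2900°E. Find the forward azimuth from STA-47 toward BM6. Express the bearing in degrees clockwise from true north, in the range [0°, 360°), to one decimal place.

Δλ = -16.4149°
y = sin Δλ · cos φ₂ = -0.282150
x = cos φ₁ sin φ₂ − sin φ₁ cos φ₂ cos Δλ = 0.709780
θ = atan2(y, x) = -21.6787° → 338.3213° (mod 360°)

338.3°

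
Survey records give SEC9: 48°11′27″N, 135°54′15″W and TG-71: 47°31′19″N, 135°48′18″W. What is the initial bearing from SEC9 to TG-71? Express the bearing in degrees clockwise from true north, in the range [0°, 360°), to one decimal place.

SEC9: φ = +48.19083°, λ = -135.90417°
TG-71: φ = +47.52194°, λ = -135.80500°
Δλ = 0.0992°
y = sin Δλ · cos φ₂ = 0.001169
x = cos φ₁ sin φ₂ − sin φ₁ cos φ₂ cos Δλ = -0.011673
θ = atan2(y, x) = 174.2822° → 174.2822° (mod 360°)

174.3°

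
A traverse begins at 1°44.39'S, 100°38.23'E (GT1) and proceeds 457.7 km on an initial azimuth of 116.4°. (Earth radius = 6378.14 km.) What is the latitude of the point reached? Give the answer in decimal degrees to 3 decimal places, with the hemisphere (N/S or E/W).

3.563°S

GT1: φ = -1.73983°, λ = +100.63717°
δ = d/R = 457.7/6378.14 = 0.071761 rad
φ₂ = arcsin(sin φ₁ cos δ + cos φ₁ sin δ cos θ)
   = arcsin(-0.03036·0.99743 + 0.99954·0.07170·-0.44464) = -3.56313°
λ₂ = λ₁ + atan2(sin θ sin δ cos φ₁, cos δ − sin φ₁ sin φ₂) = 104.32648°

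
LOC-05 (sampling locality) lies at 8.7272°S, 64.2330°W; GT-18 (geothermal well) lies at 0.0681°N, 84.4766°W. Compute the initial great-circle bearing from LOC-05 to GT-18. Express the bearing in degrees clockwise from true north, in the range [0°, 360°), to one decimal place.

292.5°

Δλ = -20.2436°
y = sin Δλ · cos φ₂ = -0.346012
x = cos φ₁ sin φ₂ − sin φ₁ cos φ₂ cos Δλ = 0.143532
θ = atan2(y, x) = -67.4704° → 292.5296° (mod 360°)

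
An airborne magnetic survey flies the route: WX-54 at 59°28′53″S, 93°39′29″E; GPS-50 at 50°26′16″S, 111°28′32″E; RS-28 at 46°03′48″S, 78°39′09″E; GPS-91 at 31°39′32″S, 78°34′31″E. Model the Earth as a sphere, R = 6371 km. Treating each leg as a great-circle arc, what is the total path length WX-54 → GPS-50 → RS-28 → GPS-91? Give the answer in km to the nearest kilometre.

5569 km

WX-54: φ = -59.48139°, λ = +93.65806°
GPS-50: φ = -50.43778°, λ = +111.47556°
RS-28: φ = -46.06333°, λ = +78.65250°
GPS-91: φ = -31.65889°, λ = +78.57528°
WX-54→GPS-50: c = 0.236962 rad, d = 1509.69 km
GPS-50→RS-28: c = 0.385709 rad, d = 2457.35 km
RS-28→GPS-91: c = 0.251407 rad, d = 1601.71 km
Total = 1509.69 + 2457.35 + 1601.71 = 5568.75 km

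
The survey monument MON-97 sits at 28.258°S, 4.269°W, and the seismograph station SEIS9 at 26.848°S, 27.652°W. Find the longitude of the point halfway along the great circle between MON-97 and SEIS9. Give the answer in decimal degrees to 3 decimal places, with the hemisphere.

16.037°W

Bx = cos φ₂ cos Δλ = 0.818933,  By = cos φ₂ sin Δλ = -0.354095
φₘ = atan2(sin φ₁ + sin φ₂, √((cos φ₁ + Bx)² + By²)) = -28.04855°
λₘ = λ₁ + atan2(By, cos φ₁ + Bx) = -16.03662°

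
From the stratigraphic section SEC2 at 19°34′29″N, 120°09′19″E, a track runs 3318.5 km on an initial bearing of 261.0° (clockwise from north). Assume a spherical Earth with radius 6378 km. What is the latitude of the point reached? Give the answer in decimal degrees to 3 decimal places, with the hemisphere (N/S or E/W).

12.558°N

SEC2: φ = +19.57472°, λ = +120.15528°
δ = d/R = 3318.5/6378 = 0.520304 rad
φ₂ = arcsin(sin φ₁ cos δ + cos φ₁ sin δ cos θ)
   = arcsin(0.33504·0.86767 + 0.94221·0.49714·-0.15643) = 12.55779°
λ₂ = λ₁ + atan2(sin θ sin δ cos φ₁, cos δ − sin φ₁ sin φ₂) = 89.95276°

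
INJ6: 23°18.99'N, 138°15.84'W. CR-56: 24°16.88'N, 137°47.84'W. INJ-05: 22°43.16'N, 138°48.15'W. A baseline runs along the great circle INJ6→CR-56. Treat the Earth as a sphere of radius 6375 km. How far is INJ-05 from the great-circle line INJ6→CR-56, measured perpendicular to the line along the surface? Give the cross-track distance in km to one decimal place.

23.8 km

INJ6: φ = +23.31650°, λ = -138.26400°
CR-56: φ = +24.28133°, λ = -137.79733°
INJ-05: φ = +22.71933°, λ = -138.80250°
δ₁₃ = central angle INJ6→INJ-05 = 0.013545 rad  (haversine)
θ₁₃ = bearing INJ6→INJ-05 = 219.797°,  θ₁₂ = bearing INJ6→CR-56 = 23.778°
dₓₜ = R·arcsin(sin δ₁₃ · sin(θ₁₃ − θ₁₂)) = 6375·arcsin(0.01354·sin(196.019°)) = -23.827 km
|dₓₜ| = 23.827 km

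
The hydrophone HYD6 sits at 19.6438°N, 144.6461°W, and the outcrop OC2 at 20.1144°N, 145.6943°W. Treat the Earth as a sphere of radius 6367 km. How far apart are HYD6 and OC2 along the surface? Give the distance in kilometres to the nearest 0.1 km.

121.4 km

Δφ = 0.4706°,  Δλ = -1.0482°
a = sin²(Δφ/2) + cos φ₁ cos φ₂ sin²(Δλ/2) = 0.000091
c = 2·arcsin(√a) = 0.019064 rad = 1.0923°
d = R·c = 6367 × 0.019064 = 121.4 km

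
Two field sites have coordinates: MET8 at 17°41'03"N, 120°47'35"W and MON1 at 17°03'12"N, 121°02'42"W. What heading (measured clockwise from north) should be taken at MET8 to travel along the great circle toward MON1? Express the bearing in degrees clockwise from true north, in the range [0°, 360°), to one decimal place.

MET8: φ = +17.68417°, λ = -120.79306°
MON1: φ = +17.05333°, λ = -121.04500°
Δλ = -0.2519°
y = sin Δλ · cos φ₂ = -0.004204
x = cos φ₁ sin φ₂ − sin φ₁ cos φ₂ cos Δλ = -0.011007
θ = atan2(y, x) = -159.0968° → 200.9032° (mod 360°)

200.9°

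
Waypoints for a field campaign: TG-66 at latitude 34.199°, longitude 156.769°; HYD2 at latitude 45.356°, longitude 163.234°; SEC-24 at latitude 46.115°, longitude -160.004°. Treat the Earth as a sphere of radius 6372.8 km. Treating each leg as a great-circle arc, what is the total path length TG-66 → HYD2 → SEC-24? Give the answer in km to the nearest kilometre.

TG-66→HYD2: c = 0.212983 rad, d = 1357.30 km
HYD2→SEC-24: c = 0.444007 rad, d = 2829.57 km
Total = 1357.30 + 2829.57 = 4186.86 km

4187 km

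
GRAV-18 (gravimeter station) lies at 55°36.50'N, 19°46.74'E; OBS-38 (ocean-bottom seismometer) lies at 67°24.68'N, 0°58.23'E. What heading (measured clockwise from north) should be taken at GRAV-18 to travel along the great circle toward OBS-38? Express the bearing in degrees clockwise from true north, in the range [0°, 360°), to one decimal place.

330.8°

GRAV-18: φ = +55.60833°, λ = +19.77900°
OBS-38: φ = +67.41133°, λ = +0.97050°
Δλ = -18.8085°
y = sin Δλ · cos φ₂ = -0.123840
x = cos φ₁ sin φ₂ − sin φ₁ cos φ₂ cos Δλ = 0.221473
θ = atan2(y, x) = -29.2125° → 330.7875° (mod 360°)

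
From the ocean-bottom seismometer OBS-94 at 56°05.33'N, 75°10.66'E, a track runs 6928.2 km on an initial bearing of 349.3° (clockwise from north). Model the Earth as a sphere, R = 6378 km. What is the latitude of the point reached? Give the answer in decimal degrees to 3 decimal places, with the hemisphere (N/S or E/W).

OBS-94: φ = +56.08883°, λ = +75.17767°
δ = d/R = 6928.2/6378 = 1.086265 rad
φ₂ = arcsin(sin φ₁ cos δ + cos φ₁ sin δ cos θ)
   = arcsin(0.82990·0.46579 + 0.55791·0.88489·0.98261) = 60.65305°
λ₂ = λ₁ + atan2(sin θ sin δ cos φ₁, cos δ − sin φ₁ sin φ₂) = -85.23581°

60.653°N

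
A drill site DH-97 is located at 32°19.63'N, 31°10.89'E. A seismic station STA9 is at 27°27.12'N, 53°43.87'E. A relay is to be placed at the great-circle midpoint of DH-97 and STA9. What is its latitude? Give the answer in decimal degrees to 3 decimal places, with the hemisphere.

DH-97: φ = +32.32717°, λ = +31.18150°
STA9: φ = +27.45200°, λ = +53.73117°
Bx = cos φ₂ cos Δλ = 0.819554,  By = cos φ₂ sin Δλ = 0.340303
φₘ = atan2(sin φ₁ + sin φ₂, √((cos φ₁ + Bx)² + By²)) = 30.37405°
λₘ = λ₁ + atan2(By, cos φ₁ + Bx) = 42.73582°

30.374°N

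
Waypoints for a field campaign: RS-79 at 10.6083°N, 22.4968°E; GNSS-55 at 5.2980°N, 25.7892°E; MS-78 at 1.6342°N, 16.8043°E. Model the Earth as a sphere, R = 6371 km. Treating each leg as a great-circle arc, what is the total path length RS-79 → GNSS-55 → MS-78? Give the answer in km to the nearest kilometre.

1770 km

RS-79→GNSS-55: c = 0.108749 rad, d = 692.84 km
GNSS-55→MS-78: c = 0.169061 rad, d = 1077.09 km
Total = 692.84 + 1077.09 = 1769.93 km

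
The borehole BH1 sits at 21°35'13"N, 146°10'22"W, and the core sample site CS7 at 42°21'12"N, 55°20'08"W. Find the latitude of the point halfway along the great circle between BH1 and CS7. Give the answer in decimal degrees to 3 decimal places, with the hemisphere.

41.453°N

BH1: φ = +21.58694°, λ = -146.17278°
CS7: φ = +42.35333°, λ = -55.33556°
Bx = cos φ₂ cos Δλ = -0.010798,  By = cos φ₂ sin Δλ = 0.738925
φₘ = atan2(sin φ₁ + sin φ₂, √((cos φ₁ + Bx)² + By²)) = 41.45310°
λₘ = λ₁ + atan2(By, cos φ₁ + Bx) = -107.37352°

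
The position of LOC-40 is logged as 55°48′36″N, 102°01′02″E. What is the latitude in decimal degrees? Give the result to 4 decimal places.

55.8100°N

55° + 48′/60 + 36″/3600 = 55 + 0.80000 + 0.01000 = 55.8100°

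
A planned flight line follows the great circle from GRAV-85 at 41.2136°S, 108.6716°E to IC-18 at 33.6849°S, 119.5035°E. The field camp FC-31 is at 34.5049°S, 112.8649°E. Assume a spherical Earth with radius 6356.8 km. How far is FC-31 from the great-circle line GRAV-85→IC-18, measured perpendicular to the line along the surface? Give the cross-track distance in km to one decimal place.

345.0 km

δ₁₃ = central angle GRAV-85→FC-31 = 0.130527 rad  (haversine)
θ₁₃ = bearing GRAV-85→FC-31 = 27.579°,  θ₁₂ = bearing GRAV-85→IC-18 = 52.210°
dₓₜ = R·arcsin(sin δ₁₃ · sin(θ₁₃ − θ₁₂)) = 6356.8·arcsin(0.13016·sin(-24.631°)) = -345.002 km
|dₓₜ| = 345.002 km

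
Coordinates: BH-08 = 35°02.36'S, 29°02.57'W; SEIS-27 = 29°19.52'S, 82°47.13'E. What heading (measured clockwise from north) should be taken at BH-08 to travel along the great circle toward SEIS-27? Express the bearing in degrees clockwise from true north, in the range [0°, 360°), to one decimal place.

BH-08: φ = -35.03933°, λ = -29.04283°
SEIS-27: φ = -29.32533°, λ = +82.78550°
Δλ = 111.8283°
y = sin Δλ · cos φ₂ = 0.809343
x = cos φ₁ sin φ₂ − sin φ₁ cos φ₂ cos Δλ = -0.587125
θ = atan2(y, x) = 125.9584° → 125.9584° (mod 360°)

126.0°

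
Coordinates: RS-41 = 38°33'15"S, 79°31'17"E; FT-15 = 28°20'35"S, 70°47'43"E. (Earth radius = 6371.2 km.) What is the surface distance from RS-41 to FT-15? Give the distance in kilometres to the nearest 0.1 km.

1393.0 km

RS-41: φ = -38.55417°, λ = +79.52139°
FT-15: φ = -28.34306°, λ = +70.79528°
Δφ = 10.2111°,  Δλ = -8.7261°
a = sin²(Δφ/2) + cos φ₁ cos φ₂ sin²(Δλ/2) = 0.011903
c = 2·arcsin(√a) = 0.218635 rad = 12.5269°
d = R·c = 6371.2 × 0.218635 = 1393.0 km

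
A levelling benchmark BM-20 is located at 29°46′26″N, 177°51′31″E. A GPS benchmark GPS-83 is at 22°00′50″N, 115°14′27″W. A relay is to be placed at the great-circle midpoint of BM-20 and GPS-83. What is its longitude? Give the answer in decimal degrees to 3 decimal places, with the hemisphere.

BM-20: φ = +29.77389°, λ = +177.85861°
GPS-83: φ = +22.01389°, λ = -115.24083°
Bx = cos φ₂ cos Δλ = 0.363725,  By = cos φ₂ sin Δλ = 0.852764
φₘ = atan2(sin φ₁ + sin φ₂, √((cos φ₁ + Bx)² + By²)) = 30.18541°
λₘ = λ₁ + atan2(By, cos φ₁ + Bx) = -147.44508°

147.445°W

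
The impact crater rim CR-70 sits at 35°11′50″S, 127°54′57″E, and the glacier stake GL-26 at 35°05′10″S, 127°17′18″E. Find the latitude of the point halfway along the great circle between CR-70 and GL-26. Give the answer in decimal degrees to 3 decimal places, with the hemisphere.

CR-70: φ = -35.19722°, λ = +127.91583°
GL-26: φ = -35.08611°, λ = +127.28833°
Bx = cos φ₂ cos Δλ = 0.818240,  By = cos φ₂ sin Δλ = -0.008962
φₘ = atan2(sin φ₁ + sin φ₂, √((cos φ₁ + Bx)² + By²)) = -35.14207°
λₘ = λ₁ + atan2(By, cos φ₁ + Bx) = 127.60187°

35.142°S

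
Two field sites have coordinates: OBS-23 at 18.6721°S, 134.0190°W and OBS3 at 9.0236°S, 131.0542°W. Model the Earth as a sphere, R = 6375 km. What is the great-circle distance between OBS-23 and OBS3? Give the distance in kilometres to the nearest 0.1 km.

1120.2 km

Δφ = 9.6485°,  Δλ = 2.9648°
a = sin²(Δφ/2) + cos φ₁ cos φ₂ sin²(Δλ/2) = 0.007699
c = 2·arcsin(√a) = 0.175713 rad = 10.0676°
d = R·c = 6375 × 0.175713 = 1120.2 km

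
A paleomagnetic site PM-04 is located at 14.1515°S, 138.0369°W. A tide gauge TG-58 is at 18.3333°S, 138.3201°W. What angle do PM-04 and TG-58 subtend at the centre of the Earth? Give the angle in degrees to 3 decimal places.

4.191°

Δφ = -4.1818°,  Δλ = -0.2832°
a = sin²(Δφ/2) + cos φ₁ cos φ₂ sin²(Δλ/2) = 0.001337
c = 2·arcsin(√a) = 0.073140 rad = 4.1906°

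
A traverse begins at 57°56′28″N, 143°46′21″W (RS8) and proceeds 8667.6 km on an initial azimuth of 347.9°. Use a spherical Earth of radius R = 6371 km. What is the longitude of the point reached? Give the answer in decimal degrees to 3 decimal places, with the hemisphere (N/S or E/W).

RS8: φ = +57.94111°, λ = -143.77250°
δ = d/R = 8667.6/6371 = 1.360477 rad
φ₂ = arcsin(sin φ₁ cos δ + cos φ₁ sin δ cos θ)
   = arcsin(0.84750·0.20877 + 0.53079·0.97796·0.97778) = 43.19603°
λ₂ = λ₁ + atan2(sin θ sin δ cos φ₁, cos δ − sin φ₁ sin φ₂) = 52.55935°

52.559°E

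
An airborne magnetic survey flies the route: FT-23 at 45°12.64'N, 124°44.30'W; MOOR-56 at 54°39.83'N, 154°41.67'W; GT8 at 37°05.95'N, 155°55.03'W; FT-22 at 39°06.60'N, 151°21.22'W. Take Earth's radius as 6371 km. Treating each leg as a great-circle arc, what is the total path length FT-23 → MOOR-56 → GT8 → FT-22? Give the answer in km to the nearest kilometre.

FT-23: φ = +45.21067°, λ = -124.73833°
MOOR-56: φ = +54.66383°, λ = -154.69450°
GT8: φ = +37.09917°, λ = -155.91717°
FT-22: φ = +39.11000°, λ = -151.35367°
FT-23→MOOR-56: c = 0.370943 rad, d = 2363.28 km
MOOR-56→GT8: c = 0.306909 rad, d = 1955.32 km
GT8→FT-22: c = 0.071818 rad, d = 457.55 km
Total = 2363.28 + 1955.32 + 457.55 = 4776.15 km

4776 km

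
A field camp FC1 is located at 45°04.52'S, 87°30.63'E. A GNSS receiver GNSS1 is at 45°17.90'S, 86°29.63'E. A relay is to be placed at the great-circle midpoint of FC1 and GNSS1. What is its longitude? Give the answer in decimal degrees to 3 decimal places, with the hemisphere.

87.003°E

FC1: φ = -45.07533°, λ = +87.51050°
GNSS1: φ = -45.29833°, λ = +86.49383°
Bx = cos φ₂ cos Δλ = 0.703305,  By = cos φ₂ sin Δλ = -0.012481
φₘ = atan2(sin φ₁ + sin φ₂, √((cos φ₁ + Bx)² + By²)) = -45.18796°
λₘ = λ₁ + atan2(By, cos φ₁ + Bx) = 87.00316°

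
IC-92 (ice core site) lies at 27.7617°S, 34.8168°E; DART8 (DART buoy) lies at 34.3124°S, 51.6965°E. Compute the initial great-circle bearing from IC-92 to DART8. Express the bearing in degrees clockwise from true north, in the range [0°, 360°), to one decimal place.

118.6°

Δλ = 16.8797°
y = sin Δλ · cos φ₂ = 0.239833
x = cos φ₁ sin φ₂ − sin φ₁ cos φ₂ cos Δλ = -0.130658
θ = atan2(y, x) = 118.5810° → 118.5810° (mod 360°)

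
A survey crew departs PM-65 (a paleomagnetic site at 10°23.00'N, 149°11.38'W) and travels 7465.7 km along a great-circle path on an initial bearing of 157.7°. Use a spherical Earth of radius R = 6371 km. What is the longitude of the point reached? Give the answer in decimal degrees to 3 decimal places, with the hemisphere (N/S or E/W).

116.060°W

PM-65: φ = +10.38333°, λ = -149.18967°
δ = d/R = 7465.7/6371 = 1.171825 rad
φ₂ = arcsin(sin φ₁ cos δ + cos φ₁ sin δ cos θ)
   = arcsin(0.18023·0.38847 + 0.98362·0.92146·-0.92521) = -50.22551°
λ₂ = λ₁ + atan2(sin θ sin δ cos φ₁, cos δ − sin φ₁ sin φ₂) = -116.06018°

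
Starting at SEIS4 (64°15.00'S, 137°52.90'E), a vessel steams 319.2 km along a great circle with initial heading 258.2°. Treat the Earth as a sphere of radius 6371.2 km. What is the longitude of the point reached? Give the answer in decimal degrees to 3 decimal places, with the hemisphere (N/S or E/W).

SEIS4: φ = -64.25000°, λ = +137.88167°
δ = d/R = 319.2/6371.2 = 0.050100 rad
φ₂ = arcsin(sin φ₁ cos δ + cos φ₁ sin δ cos θ)
   = arcsin(-0.90070·0.99875 + 0.43445·0.05008·-0.20450) = -64.69125°
λ₂ = λ₁ + atan2(sin θ sin δ cos φ₁, cos δ − sin φ₁ sin φ₂) = 131.29705°

131.297°E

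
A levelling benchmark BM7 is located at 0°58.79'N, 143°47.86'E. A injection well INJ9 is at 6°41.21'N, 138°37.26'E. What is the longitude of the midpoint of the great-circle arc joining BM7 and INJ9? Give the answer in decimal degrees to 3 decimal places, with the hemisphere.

BM7: φ = +0.97983°, λ = +143.79767°
INJ9: φ = +6.68683°, λ = +138.62100°
Bx = cos φ₂ cos Δλ = 0.989146,  By = cos φ₂ sin Δλ = -0.089613
φₘ = atan2(sin φ₁ + sin φ₂, √((cos φ₁ + Bx)² + By²)) = 3.83724°
λₘ = λ₁ + atan2(By, cos φ₁ + Bx) = 141.21798°

141.218°E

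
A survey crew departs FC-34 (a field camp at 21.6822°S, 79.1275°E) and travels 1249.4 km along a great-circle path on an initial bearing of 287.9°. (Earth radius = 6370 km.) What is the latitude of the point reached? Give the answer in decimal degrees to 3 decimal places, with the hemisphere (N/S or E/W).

δ = d/R = 1249.4/6370 = 0.196138 rad
φ₂ = arcsin(sin φ₁ cos δ + cos φ₁ sin δ cos θ)
   = arcsin(-0.36946·0.98083 + 0.92925·0.19488·0.30736) = -17.86129°
λ₂ = λ₁ + atan2(sin θ sin δ cos φ₁, cos δ − sin φ₁ sin φ₂) = 67.89209°

17.861°S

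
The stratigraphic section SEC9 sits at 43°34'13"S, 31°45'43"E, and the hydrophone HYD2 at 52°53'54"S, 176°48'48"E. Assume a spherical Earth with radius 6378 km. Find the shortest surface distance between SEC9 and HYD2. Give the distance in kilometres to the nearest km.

8790 km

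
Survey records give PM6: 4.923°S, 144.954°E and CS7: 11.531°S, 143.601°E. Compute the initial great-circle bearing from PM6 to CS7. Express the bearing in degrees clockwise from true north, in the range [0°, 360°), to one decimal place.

191.4°

Δλ = -1.3530°
y = sin Δλ · cos φ₂ = -0.023136
x = cos φ₁ sin φ₂ − sin φ₁ cos φ₂ cos Δλ = -0.115099
θ = atan2(y, x) = -168.6347° → 191.3653° (mod 360°)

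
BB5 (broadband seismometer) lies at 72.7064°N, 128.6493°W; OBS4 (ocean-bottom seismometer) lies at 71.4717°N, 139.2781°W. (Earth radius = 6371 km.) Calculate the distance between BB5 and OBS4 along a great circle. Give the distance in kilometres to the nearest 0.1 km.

387.9 km

Δφ = -1.2347°,  Δλ = -10.6288°
a = sin²(Δφ/2) + cos φ₁ cos φ₂ sin²(Δλ/2) = 0.000926
c = 2·arcsin(√a) = 0.060885 rad = 3.4885°
d = R·c = 6371 × 0.060885 = 387.9 km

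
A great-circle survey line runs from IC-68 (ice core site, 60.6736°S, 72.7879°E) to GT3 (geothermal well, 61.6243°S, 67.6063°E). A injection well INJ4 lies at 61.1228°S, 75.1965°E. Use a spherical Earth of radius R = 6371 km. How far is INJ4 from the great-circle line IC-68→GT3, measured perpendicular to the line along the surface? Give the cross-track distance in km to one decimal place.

δ₁₃ = central angle IC-68→INJ4 = 0.021896 rad  (haversine)
θ₁₃ = bearing IC-68→INJ4 = 112.029°,  θ₁₂ = bearing IC-68→GT3 = 246.925°
dₓₜ = R·arcsin(sin δ₁₃ · sin(θ₁₃ − θ₁₂)) = 6371·arcsin(0.02189·sin(-134.896°)) = -98.815 km
|dₓₜ| = 98.815 km

98.8 km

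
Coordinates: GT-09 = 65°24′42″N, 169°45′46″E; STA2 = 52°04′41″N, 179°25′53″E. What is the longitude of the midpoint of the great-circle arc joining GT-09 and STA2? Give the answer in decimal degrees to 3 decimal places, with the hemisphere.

GT-09: φ = +65.41167°, λ = +169.76278°
STA2: φ = +52.07806°, λ = +179.43139°
Bx = cos φ₂ cos Δλ = 0.605858,  By = cos φ₂ sin Δλ = 0.103220
φₘ = atan2(sin φ₁ + sin φ₂, √((cos φ₁ + Bx)² + By²)) = 58.83199°
λₘ = λ₁ + atan2(By, cos φ₁ + Bx) = 175.53022°

175.530°E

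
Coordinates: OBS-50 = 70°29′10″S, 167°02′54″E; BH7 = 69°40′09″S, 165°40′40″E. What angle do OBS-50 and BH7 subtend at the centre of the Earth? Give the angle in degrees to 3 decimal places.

0.941°

OBS-50: φ = -70.48611°, λ = +167.04833°
BH7: φ = -69.66917°, λ = +165.67778°
Δφ = 0.8169°,  Δλ = -1.3706°
a = sin²(Δφ/2) + cos φ₁ cos φ₂ sin²(Δλ/2) = 0.000067
c = 2·arcsin(√a) = 0.016423 rad = 0.9410°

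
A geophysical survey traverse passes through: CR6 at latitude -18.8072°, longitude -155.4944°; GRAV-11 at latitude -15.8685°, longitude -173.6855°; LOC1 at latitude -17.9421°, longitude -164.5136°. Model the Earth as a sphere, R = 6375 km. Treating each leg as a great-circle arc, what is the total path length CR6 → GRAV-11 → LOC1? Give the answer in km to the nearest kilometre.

2962 km

CR6→GRAV-11: c = 0.307223 rad, d = 1958.55 km
GRAV-11→LOC1: c = 0.157356 rad, d = 1003.15 km
Total = 1958.55 + 1003.15 = 2961.69 km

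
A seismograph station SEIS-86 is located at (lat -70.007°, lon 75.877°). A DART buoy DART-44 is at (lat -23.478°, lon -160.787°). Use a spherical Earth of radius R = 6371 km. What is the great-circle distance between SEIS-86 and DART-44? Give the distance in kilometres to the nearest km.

8711 km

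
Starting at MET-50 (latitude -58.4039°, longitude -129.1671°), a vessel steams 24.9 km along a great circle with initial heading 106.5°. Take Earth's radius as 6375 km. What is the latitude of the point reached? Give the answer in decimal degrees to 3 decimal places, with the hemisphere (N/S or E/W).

δ = d/R = 24.9/6375 = 0.003906 rad
φ₂ = arcsin(sin φ₁ cos δ + cos φ₁ sin δ cos θ)
   = arcsin(-0.85176·0.99999 + 0.52393·0.00391·-0.28402) = -58.46681°
λ₂ = λ₁ + atan2(sin θ sin δ cos φ₁, cos δ − sin φ₁ sin φ₂) = -128.75681°

58.467°S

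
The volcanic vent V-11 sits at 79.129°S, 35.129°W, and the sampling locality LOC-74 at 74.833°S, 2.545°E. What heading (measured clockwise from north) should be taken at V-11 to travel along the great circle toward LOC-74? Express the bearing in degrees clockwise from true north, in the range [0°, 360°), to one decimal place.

Δλ = 37.6740°
y = sin Δλ · cos φ₂ = 0.159902
x = cos φ₁ sin φ₂ − sin φ₁ cos φ₂ cos Δλ = 0.021338
θ = atan2(y, x) = 82.3992° → 82.3992° (mod 360°)

82.4°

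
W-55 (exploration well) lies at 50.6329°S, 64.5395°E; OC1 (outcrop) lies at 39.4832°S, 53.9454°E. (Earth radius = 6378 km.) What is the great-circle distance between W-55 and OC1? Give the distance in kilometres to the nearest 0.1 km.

1491.5 km

Δφ = 11.1497°,  Δλ = -10.5941°
a = sin²(Δφ/2) + cos φ₁ cos φ₂ sin²(Δλ/2) = 0.013610
c = 2·arcsin(√a) = 0.233854 rad = 13.3988°
d = R·c = 6378 × 0.233854 = 1491.5 km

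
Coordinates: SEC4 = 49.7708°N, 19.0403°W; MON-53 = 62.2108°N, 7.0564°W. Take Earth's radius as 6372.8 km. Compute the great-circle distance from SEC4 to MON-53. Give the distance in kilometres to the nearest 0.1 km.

1566.0 km

Δφ = 12.4400°,  Δλ = 11.9839°
a = sin²(Δφ/2) + cos φ₁ cos φ₂ sin²(Δλ/2) = 0.015020
c = 2·arcsin(√a) = 0.245731 rad = 14.0793°
d = R·c = 6372.8 × 0.245731 = 1566.0 km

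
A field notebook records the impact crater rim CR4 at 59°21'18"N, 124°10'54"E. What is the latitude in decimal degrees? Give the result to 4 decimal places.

59.3550°N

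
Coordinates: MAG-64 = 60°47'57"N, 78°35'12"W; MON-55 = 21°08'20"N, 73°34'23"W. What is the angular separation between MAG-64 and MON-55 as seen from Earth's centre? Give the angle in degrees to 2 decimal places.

MAG-64: φ = +60.79917°, λ = -78.58667°
MON-55: φ = +21.13889°, λ = -73.57306°
Δφ = -39.6603°,  Δλ = 5.0136°
a = sin²(Δφ/2) + cos φ₁ cos φ₂ sin²(Δλ/2) = 0.115949
c = 2·arcsin(√a) = 0.694926 rad = 39.8163°

39.82°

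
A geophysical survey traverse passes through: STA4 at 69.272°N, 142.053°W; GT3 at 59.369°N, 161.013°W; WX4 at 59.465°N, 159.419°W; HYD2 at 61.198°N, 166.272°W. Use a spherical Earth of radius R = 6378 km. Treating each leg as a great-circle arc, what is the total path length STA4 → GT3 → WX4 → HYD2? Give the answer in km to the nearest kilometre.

1935 km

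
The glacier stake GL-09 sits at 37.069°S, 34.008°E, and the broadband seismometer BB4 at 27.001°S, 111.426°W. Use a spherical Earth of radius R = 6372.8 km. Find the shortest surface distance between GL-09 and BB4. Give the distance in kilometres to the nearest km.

12031 km

Δφ = 10.0680°,  Δλ = -145.4340°
a = sin²(Δφ/2) + cos φ₁ cos φ₂ sin²(Δλ/2) = 0.655887
c = 2·arcsin(√a) = 1.887855 rad = 108.1661°
d = R·c = 6372.8 × 1.887855 = 12030.9 km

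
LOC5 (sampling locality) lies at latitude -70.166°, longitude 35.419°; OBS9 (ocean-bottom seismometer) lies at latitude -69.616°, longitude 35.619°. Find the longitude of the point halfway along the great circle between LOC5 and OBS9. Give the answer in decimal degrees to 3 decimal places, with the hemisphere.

35.520°E

Bx = cos φ₂ cos Δλ = 0.348308,  By = cos φ₂ sin Δλ = 0.001216
φₘ = atan2(sin φ₁ + sin φ₂, √((cos φ₁ + Bx)² + By²)) = -69.89103°
λₘ = λ₁ + atan2(By, cos φ₁ + Bx) = 35.52031°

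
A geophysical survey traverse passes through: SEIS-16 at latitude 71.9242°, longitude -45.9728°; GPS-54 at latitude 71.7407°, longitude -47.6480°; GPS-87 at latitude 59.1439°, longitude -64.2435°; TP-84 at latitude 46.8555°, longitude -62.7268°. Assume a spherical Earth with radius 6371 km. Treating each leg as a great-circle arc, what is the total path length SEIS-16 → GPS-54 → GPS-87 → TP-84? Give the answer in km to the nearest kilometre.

3016 km

SEIS-16→GPS-54: c = 0.009662 rad, d = 61.56 km
GPS-54→GPS-87: c = 0.248692 rad, d = 1584.42 km
GPS-87→TP-84: c = 0.215050 rad, d = 1370.08 km
Total = 61.56 + 1584.42 + 1370.08 = 3016.06 km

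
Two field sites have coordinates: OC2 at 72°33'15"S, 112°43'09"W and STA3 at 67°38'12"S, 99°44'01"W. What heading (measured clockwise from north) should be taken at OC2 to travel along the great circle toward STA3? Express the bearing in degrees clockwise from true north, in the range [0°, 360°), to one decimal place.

48.2°

OC2: φ = -72.55417°, λ = -112.71917°
STA3: φ = -67.63667°, λ = -99.73361°
Δλ = 12.9856°
y = sin Δλ · cos φ₂ = 0.085496
x = cos φ₁ sin φ₂ − sin φ₁ cos φ₂ cos Δλ = 0.076439
θ = atan2(y, x) = 48.2012° → 48.2012° (mod 360°)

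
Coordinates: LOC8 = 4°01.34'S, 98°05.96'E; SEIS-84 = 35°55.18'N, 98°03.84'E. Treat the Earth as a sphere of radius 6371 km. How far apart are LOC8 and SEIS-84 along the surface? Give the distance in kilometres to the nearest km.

LOC8: φ = -4.02233°, λ = +98.09933°
SEIS-84: φ = +35.91967°, λ = +98.06400°
Δφ = 39.9420°,  Δλ = -0.0353°
a = sin²(Δφ/2) + cos φ₁ cos φ₂ sin²(Δλ/2) = 0.116653
c = 2·arcsin(√a) = 0.697120 rad = 39.9420°
d = R·c = 6371 × 0.697120 = 4441.3 km

4441 km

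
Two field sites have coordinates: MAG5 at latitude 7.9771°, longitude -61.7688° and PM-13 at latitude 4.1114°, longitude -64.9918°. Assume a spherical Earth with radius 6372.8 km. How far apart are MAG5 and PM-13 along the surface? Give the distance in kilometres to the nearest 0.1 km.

Δφ = -3.8657°,  Δλ = -3.2230°
a = sin²(Δφ/2) + cos φ₁ cos φ₂ sin²(Δλ/2) = 0.001919
c = 2·arcsin(√a) = 0.087636 rad = 5.0212°
d = R·c = 6372.8 × 0.087636 = 558.5 km

558.5 km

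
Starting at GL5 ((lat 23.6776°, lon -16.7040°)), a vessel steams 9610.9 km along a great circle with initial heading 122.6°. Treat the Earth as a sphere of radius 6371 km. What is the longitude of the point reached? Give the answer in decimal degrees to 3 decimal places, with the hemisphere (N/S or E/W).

55.313°E

δ = d/R = 9610.9/6371 = 1.508539 rad
φ₂ = arcsin(sin φ₁ cos δ + cos φ₁ sin δ cos θ)
   = arcsin(0.40159·0.06222 + 0.91582·0.99806·-0.53877) = -27.87052°
λ₂ = λ₁ + atan2(sin θ sin δ cos φ₁, cos δ − sin φ₁ sin φ₂) = 55.31286°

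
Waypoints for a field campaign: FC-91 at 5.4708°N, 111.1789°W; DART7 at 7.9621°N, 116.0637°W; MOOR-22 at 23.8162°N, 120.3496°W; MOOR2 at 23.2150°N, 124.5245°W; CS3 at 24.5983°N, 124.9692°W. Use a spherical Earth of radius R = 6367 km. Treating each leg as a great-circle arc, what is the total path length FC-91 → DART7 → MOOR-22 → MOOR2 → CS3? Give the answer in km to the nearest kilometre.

3017 km

FC-91→DART7: c = 0.095176 rad, d = 605.99 km
DART7→MOOR-22: c = 0.285834 rad, d = 1819.91 km
MOOR-22→MOOR2: c = 0.067630 rad, d = 430.60 km
MOOR2→CS3: c = 0.025164 rad, d = 160.22 km
Total = 605.99 + 1819.91 + 430.60 + 160.22 = 3016.72 km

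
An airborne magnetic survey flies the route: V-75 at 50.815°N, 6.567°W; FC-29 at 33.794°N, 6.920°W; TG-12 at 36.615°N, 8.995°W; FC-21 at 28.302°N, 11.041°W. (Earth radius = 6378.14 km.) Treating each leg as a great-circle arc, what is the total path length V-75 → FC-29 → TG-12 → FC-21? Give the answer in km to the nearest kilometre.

3206 km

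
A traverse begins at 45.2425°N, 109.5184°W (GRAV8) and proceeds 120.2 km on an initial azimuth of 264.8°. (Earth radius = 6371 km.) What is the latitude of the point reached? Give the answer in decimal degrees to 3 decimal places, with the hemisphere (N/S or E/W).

δ = d/R = 120.2/6371 = 0.018867 rad
φ₂ = arcsin(sin φ₁ cos δ + cos φ₁ sin δ cos θ)
   = arcsin(0.71009·0.99982 + 0.70411·0.01887·-0.09063) = 45.13435°
λ₂ = λ₁ + atan2(sin θ sin δ cos φ₁, cos δ − sin φ₁ sin φ₂) = -111.04452°

45.134°N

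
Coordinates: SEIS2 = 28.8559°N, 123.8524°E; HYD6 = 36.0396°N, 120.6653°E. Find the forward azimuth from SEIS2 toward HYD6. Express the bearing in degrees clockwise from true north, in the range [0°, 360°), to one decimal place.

Δλ = -3.1871°
y = sin Δλ · cos φ₂ = -0.044956
x = cos φ₁ sin φ₂ − sin φ₁ cos φ₂ cos Δλ = 0.125655
θ = atan2(y, x) = -19.6859° → 340.3141° (mod 360°)

340.3°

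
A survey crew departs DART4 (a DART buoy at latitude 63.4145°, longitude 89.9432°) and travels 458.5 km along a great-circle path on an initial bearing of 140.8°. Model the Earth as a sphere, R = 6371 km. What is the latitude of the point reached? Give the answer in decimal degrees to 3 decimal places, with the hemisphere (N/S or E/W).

60.114°N

δ = d/R = 458.5/6371 = 0.071967 rad
φ₂ = arcsin(sin φ₁ cos δ + cos φ₁ sin δ cos θ)
   = arcsin(0.89427·0.99741 + 0.44753·0.07190·-0.77494) = 60.11362°
λ₂ = λ₁ + atan2(sin θ sin δ cos φ₁, cos δ − sin φ₁ sin φ₂) = 95.17614°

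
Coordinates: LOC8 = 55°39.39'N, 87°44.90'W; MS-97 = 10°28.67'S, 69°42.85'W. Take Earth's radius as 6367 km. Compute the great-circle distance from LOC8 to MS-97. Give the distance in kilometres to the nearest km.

LOC8: φ = +55.65650°, λ = -87.74833°
MS-97: φ = -10.47783°, λ = -69.71417°
Δφ = -66.1343°,  Δλ = 18.0342°
a = sin²(Δφ/2) + cos φ₁ cos φ₂ sin²(Δλ/2) = 0.311330
c = 2·arcsin(√a) = 1.183874 rad = 67.8310°
d = R·c = 6367 × 1.183874 = 7537.7 km

7538 km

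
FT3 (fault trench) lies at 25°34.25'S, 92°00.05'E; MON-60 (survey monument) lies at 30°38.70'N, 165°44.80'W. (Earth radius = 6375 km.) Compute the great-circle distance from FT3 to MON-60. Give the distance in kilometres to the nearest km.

12531 km

FT3: φ = -25.57083°, λ = +92.00083°
MON-60: φ = +30.64500°, λ = -165.74667°
Δφ = 56.2158°,  Δλ = 102.2525°
a = sin²(Δφ/2) + cos φ₁ cos φ₂ sin²(Δλ/2) = 0.692353
c = 2·arcsin(√a) = 1.965686 rad = 112.6255°
d = R·c = 6375 × 1.965686 = 12531.2 km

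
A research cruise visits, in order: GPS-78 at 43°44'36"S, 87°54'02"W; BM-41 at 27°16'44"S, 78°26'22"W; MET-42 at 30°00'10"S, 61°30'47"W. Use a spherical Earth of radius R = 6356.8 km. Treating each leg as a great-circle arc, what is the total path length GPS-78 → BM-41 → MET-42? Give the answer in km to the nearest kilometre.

3687 km

GPS-78: φ = -43.74333°, λ = -87.90056°
BM-41: φ = -27.27889°, λ = -78.43944°
MET-42: φ = -30.00278°, λ = -61.51306°
GPS-78→BM-41: c = 0.316722 rad, d = 2013.34 km
BM-41→MET-42: c = 0.263336 rad, d = 1673.98 km
Total = 2013.34 + 1673.98 = 3687.31 km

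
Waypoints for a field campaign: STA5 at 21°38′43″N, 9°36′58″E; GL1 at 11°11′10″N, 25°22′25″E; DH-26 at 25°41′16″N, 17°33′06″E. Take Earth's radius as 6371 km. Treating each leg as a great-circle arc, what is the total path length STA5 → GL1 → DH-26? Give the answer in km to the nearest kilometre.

3851 km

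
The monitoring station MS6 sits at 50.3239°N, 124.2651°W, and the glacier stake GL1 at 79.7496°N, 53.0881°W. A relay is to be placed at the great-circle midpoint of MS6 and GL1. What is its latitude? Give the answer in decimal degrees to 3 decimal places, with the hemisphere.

Bx = cos φ₂ cos Δλ = 0.057415,  By = cos φ₂ sin Δλ = 0.168434
φₘ = atan2(sin φ₁ + sin φ₂, √((cos φ₁ + Bx)² + By²)) = 67.79209°
λₘ = λ₁ + atan2(By, cos φ₁ + Bx) = -110.65834°

67.792°N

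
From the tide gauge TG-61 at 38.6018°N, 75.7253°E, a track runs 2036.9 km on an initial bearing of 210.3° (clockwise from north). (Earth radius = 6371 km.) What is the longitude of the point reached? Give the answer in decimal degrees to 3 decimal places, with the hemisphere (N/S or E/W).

δ = d/R = 2036.9/6371 = 0.319714 rad
φ₂ = arcsin(sin φ₁ cos δ + cos φ₁ sin δ cos θ)
   = arcsin(0.62390·0.94933 + 0.78150·0.31430·-0.86340) = 22.34724°
λ₂ = λ₁ + atan2(sin θ sin δ cos φ₁, cos δ − sin φ₁ sin φ₂) = 65.85334°

65.853°E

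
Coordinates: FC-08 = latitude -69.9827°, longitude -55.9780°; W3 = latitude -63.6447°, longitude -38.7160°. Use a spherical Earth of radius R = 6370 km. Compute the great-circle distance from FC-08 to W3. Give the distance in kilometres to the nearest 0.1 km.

Δφ = 6.3380°,  Δλ = 17.2620°
a = sin²(Δφ/2) + cos φ₁ cos φ₂ sin²(Δλ/2) = 0.006478
c = 2·arcsin(√a) = 0.161151 rad = 9.2333°
d = R·c = 6370 × 0.161151 = 1026.5 km

1026.5 km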